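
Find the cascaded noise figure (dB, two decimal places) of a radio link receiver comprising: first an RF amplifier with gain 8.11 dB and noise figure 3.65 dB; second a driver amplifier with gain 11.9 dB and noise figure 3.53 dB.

4.00 dB

Convert to linear (a loss of L dB is a gain of −L dB): F_i = 10^(NF_i/10), G_i = 10^(G_i,dB/10)
  Stage 1: F_1 = 10^(3.65/10) = 2.317, G_1 = 10^(8.11/10) = 6.471
  Stage 2: F_2 = 10^(3.53/10) = 2.254, G_2 = 10^(11.9/10) = 15.49
Friis cascade:
  F = 2.317 + (2.254 − 1)/6.471 = 2.511
NF = 10 log₁₀(2.511) = 4.00 dB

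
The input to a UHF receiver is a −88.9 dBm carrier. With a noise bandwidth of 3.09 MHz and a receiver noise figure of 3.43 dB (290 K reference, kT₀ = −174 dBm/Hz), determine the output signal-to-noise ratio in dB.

Noise floor: N = −174 + 10 log₁₀(B) + NF
10 log₁₀(3.09×10⁶) = 64.9 dB
N = −174 + 64.9 + 3.43 = −105.67 dBm
SNR = P_sig − N = −88.9 − (−105.67) = 16.77 dB → 16.8 dB

16.8 dB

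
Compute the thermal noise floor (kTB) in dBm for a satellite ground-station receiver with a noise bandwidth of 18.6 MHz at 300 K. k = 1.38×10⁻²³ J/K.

P_n = kTB = 1.38×10⁻²³ × 300 × 1.86×10⁷ = 7.70×10⁻¹⁴ W
In dBm: 10 log₁₀(7.70×10⁻¹⁴ / 10⁻³) = −101.1 dBm

−101.1 dBm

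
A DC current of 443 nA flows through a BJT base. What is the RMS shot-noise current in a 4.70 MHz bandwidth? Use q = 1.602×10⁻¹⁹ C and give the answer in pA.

817 pA

I_n = √(2qI·B)
2qI·B = 2 × 1.602×10⁻¹⁹ × 4.43×10⁻⁷ × 4.70×10⁶ = 6.67×10⁻¹⁹ A²
I_n = √(6.67×10⁻¹⁹) = 8.17×10⁻¹⁰ A = 817 pA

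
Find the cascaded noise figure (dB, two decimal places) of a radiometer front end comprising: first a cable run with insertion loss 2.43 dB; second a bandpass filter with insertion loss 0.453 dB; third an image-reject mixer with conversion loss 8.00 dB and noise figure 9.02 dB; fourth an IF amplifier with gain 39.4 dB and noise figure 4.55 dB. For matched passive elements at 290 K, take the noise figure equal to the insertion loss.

15.82 dB

Convert to linear (a loss of L dB is a gain of −L dB): F_i = 10^(NF_i/10), G_i = 10^(G_i,dB/10)
  Stage 1: F_1 = 10^(2.43/10) = 1.750, G_1 = 10^(−2.43/10) = 0.5715
  Stage 2: F_2 = 10^(0.453/10) = 1.110, G_2 = 10^(−0.453/10) = 0.9009
  Stage 3: F_3 = 10^(9.02/10) = 7.980, G_3 = 10^(−8.00/10) = 0.1585
  Stage 4: F_4 = 10^(4.55/10) = 2.851, G_4 = 10^(39.4/10) = 8710
Friis cascade:
  F = 1.750 + (1.110 − 1)/0.5715 + (7.980 − 1)/0.5149 + (2.851 − 1)/0.08160 = 38.18
NF = 10 log₁₀(38.18) = 15.82 dB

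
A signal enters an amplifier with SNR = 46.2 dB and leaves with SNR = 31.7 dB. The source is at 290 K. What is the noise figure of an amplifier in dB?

14.5 dB

NF (dB) = SNR_in(dB) − SNR_out(dB) when the source is at T₀
NF = 46.2 − 31.7 = 14.5 dB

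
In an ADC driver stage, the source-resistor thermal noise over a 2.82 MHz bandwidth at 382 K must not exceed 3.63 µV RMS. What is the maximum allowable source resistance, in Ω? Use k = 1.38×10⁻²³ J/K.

222 Ω

Johnson–Nyquist: V_n = √(4kTRB) ⇒ R = V_n² / (4kTB)
4kTB = 4 × 1.38×10⁻²³ × 382 × 2.82×10⁶ = 5.95×10⁻¹⁴
R = (3.63×10⁻⁶)² / 5.95×10⁻¹⁴ = 2.22×10² Ω = 222 Ω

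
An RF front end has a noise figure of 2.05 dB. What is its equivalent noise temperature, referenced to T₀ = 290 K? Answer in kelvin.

F = 10^(2.05/10) = 1.60325
T_e = (F − 1)·T₀ = (1.60325 − 1) × 290 = 175 K

175 K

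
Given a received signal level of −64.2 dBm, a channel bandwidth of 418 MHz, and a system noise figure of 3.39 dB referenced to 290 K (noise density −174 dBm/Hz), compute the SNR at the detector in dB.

20.2 dB

Noise floor: N = −174 + 10 log₁₀(B) + NF
10 log₁₀(4.18×10⁸) = 86.21 dB
N = −174 + 86.21 + 3.39 = −84.40 dBm
SNR = P_sig − N = −64.2 − (−84.40) = 20.20 dB → 20.2 dB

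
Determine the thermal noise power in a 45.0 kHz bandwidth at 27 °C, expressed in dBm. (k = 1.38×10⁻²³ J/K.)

−127.3 dBm

T = 27 °C + 273.15 = 300.15 K
P_n = kTB = 1.38×10⁻²³ × 300.15 × 4.50×10⁴ = 1.86×10⁻¹⁶ W
In dBm: 10 log₁₀(1.86×10⁻¹⁶ / 10⁻³) = −127.3 dBm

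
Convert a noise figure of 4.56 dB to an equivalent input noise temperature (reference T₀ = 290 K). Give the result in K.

F = 10^(4.56/10) = 2.85759
T_e = (F − 1)·T₀ = (2.85759 − 1) × 290 = 539 K

539 K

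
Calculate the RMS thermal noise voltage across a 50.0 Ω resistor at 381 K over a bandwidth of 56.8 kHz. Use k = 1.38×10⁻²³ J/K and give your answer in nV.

V_n = √(4kTRB)
4kTRB = 4 × 1.38×10⁻²³ × 381 × 5.00×10¹ × 5.68×10⁴ = 5.97×10⁻¹⁴ V²
V_n = √(5.97×10⁻¹⁴) = 2.44×10⁻⁷ V = 244 nV

244 nV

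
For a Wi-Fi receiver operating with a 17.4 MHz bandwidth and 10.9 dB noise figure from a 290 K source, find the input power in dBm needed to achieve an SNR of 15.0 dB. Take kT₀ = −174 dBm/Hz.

−75.7 dBm

Sensitivity = −174 + 10 log₁₀(B) + NF + SNR_min
= −174 + 72.41 + 10.9 + 15.0
= −75.69 dBm → −75.7 dBm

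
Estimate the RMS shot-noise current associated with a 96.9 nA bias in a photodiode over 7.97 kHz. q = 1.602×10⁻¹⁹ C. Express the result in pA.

I_n = √(2qI·B)
2qI·B = 2 × 1.602×10⁻¹⁹ × 9.69×10⁻⁸ × 7.97×10³ = 2.47×10⁻²² A²
I_n = √(2.47×10⁻²²) = 1.57×10⁻¹¹ A = 15.7 pA

15.7 pA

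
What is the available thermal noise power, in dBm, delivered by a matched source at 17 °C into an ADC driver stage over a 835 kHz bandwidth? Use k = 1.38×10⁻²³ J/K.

T = 17 °C + 273.15 = 290.15 K
P_n = kTB = 1.38×10⁻²³ × 290.15 × 8.35×10⁵ = 3.34×10⁻¹⁵ W
In dBm: 10 log₁₀(3.34×10⁻¹⁵ / 10⁻³) = −114.8 dBm

−114.8 dBm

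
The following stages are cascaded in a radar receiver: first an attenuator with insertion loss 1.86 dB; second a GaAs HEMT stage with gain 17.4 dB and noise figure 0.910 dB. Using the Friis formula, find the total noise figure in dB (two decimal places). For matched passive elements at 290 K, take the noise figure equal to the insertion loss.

2.77 dB

Convert to linear (a loss of L dB is a gain of −L dB): F_i = 10^(NF_i/10), G_i = 10^(G_i,dB/10)
  Stage 1: F_1 = 10^(1.86/10) = 1.535, G_1 = 10^(−1.86/10) = 0.6516
  Stage 2: F_2 = 10^(0.910/10) = 1.233, G_2 = 10^(17.4/10) = 54.95
Friis cascade:
  F = 1.535 + (1.233 − 1)/0.6516 = 1.892
NF = 10 log₁₀(1.892) = 2.77 dB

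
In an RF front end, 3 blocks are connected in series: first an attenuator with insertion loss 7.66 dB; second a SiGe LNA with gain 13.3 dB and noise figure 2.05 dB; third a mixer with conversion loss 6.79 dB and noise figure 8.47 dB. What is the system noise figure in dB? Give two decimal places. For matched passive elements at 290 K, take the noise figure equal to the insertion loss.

Convert to linear (a loss of L dB is a gain of −L dB): F_i = 10^(NF_i/10), G_i = 10^(G_i,dB/10)
  Stage 1: F_1 = 10^(7.66/10) = 5.834, G_1 = 10^(−7.66/10) = 0.1714
  Stage 2: F_2 = 10^(2.05/10) = 1.603, G_2 = 10^(13.3/10) = 21.38
  Stage 3: F_3 = 10^(8.47/10) = 7.031, G_3 = 10^(−6.79/10) = 0.2094
Friis cascade:
  F = 5.834 + (1.603 − 1)/0.1714 + (7.031 − 1)/3.664 = 11.00
NF = 10 log₁₀(11.00) = 10.41 dB

10.41 dB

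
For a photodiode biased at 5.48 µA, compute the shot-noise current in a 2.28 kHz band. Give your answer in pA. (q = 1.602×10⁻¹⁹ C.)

63.3 pA

I_n = √(2qI·B)
2qI·B = 2 × 1.602×10⁻¹⁹ × 5.48×10⁻⁶ × 2.28×10³ = 4.00×10⁻²¹ A²
I_n = √(4.00×10⁻²¹) = 6.33×10⁻¹¹ A = 63.3 pA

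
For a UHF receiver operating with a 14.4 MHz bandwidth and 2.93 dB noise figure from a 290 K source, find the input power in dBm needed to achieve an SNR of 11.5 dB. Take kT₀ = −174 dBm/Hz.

−88.0 dBm

Sensitivity = −174 + 10 log₁₀(B) + NF + SNR_min
= −174 + 71.58 + 2.93 + 11.5
= −87.99 dBm → −88.0 dBm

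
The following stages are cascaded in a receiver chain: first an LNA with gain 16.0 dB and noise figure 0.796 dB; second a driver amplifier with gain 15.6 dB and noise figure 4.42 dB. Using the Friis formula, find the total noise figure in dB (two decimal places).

Convert to linear (a loss of L dB is a gain of −L dB): F_i = 10^(NF_i/10), G_i = 10^(G_i,dB/10)
  Stage 1: F_1 = 10^(0.796/10) = 1.201, G_1 = 10^(16.0/10) = 39.81
  Stage 2: F_2 = 10^(4.42/10) = 2.767, G_2 = 10^(15.6/10) = 36.31
Friis cascade:
  F = 1.201 + (2.767 − 1)/39.81 = 1.246
NF = 10 log₁₀(1.246) = 0.95 dB

0.95 dB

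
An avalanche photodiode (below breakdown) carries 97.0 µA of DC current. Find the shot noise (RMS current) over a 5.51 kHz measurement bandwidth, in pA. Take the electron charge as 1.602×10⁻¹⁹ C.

414 pA

I_n = √(2qI·B)
2qI·B = 2 × 1.602×10⁻¹⁹ × 9.70×10⁻⁵ × 5.51×10³ = 1.71×10⁻¹⁹ A²
I_n = √(1.71×10⁻¹⁹) = 4.14×10⁻¹⁰ A = 414 pA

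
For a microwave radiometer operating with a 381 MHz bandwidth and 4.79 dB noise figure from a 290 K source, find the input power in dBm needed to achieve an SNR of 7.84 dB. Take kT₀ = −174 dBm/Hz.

−75.6 dBm

Sensitivity = −174 + 10 log₁₀(B) + NF + SNR_min
= −174 + 85.81 + 4.79 + 7.84
= −75.56 dBm → −75.6 dBm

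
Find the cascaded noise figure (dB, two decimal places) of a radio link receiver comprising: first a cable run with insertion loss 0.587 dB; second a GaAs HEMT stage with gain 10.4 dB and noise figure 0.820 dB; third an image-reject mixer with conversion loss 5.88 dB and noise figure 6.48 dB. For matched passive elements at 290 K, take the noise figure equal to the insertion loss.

2.41 dB

Convert to linear (a loss of L dB is a gain of −L dB): F_i = 10^(NF_i/10), G_i = 10^(G_i,dB/10)
  Stage 1: F_1 = 10^(0.587/10) = 1.145, G_1 = 10^(−0.587/10) = 0.8736
  Stage 2: F_2 = 10^(0.820/10) = 1.208, G_2 = 10^(10.4/10) = 10.96
  Stage 3: F_3 = 10^(6.48/10) = 4.446, G_3 = 10^(−5.88/10) = 0.2582
Friis cascade:
  F = 1.145 + (1.208 − 1)/0.8736 + (4.446 − 1)/9.579 = 1.742
NF = 10 log₁₀(1.742) = 2.41 dB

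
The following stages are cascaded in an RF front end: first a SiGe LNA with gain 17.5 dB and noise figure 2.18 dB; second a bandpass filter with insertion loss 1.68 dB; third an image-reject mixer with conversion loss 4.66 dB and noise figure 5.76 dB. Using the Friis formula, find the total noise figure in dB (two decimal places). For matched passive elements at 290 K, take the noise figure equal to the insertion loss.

2.39 dB

Convert to linear (a loss of L dB is a gain of −L dB): F_i = 10^(NF_i/10), G_i = 10^(G_i,dB/10)
  Stage 1: F_1 = 10^(2.18/10) = 1.652, G_1 = 10^(17.5/10) = 56.23
  Stage 2: F_2 = 10^(1.68/10) = 1.472, G_2 = 10^(−1.68/10) = 0.6792
  Stage 3: F_3 = 10^(5.76/10) = 3.767, G_3 = 10^(−4.66/10) = 0.3420
Friis cascade:
  F = 1.652 + (1.472 − 1)/56.23 + (3.767 − 1)/38.19 = 1.733
NF = 10 log₁₀(1.733) = 2.39 dB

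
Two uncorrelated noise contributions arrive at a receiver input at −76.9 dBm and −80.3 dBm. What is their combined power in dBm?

Convert to linear, add, convert back:
P₁ = 2.04×10⁻¹¹ W, P₂ = 9.33×10⁻¹² W
P_tot = 2.97×10⁻¹¹ W → 10 log₁₀(P_tot / 10⁻³) = −75.3 dBm

−75.3 dBm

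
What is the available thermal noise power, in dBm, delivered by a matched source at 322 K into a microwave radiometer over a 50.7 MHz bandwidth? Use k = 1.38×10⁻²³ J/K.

P_n = kTB = 1.38×10⁻²³ × 322 × 5.07×10⁷ = 2.25×10⁻¹³ W
In dBm: 10 log₁₀(2.25×10⁻¹³ / 10⁻³) = −96.5 dBm

−96.5 dBm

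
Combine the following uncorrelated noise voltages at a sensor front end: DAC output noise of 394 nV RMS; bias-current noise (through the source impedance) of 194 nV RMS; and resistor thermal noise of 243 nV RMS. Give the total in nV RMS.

Uncorrelated sources add in power (mean-square): V_tot = √(ΣV_i²)
V_tot = √[(3.94×10⁻⁷)² + (1.94×10⁻⁷)² + (2.43×10⁻⁷)²] = 5.02×10⁻⁷ V = 502 nV

502 nV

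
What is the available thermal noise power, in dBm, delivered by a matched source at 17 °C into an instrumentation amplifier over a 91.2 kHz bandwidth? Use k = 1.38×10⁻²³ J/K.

T = 17 °C + 273.15 = 290.15 K
P_n = kTB = 1.38×10⁻²³ × 290.15 × 9.12×10⁴ = 3.65×10⁻¹⁶ W
In dBm: 10 log₁₀(3.65×10⁻¹⁶ / 10⁻³) = −124.4 dBm

−124.4 dBm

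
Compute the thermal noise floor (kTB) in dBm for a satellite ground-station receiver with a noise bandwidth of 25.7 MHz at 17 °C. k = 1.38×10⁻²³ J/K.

T = 17 °C + 273.15 = 290.15 K
P_n = kTB = 1.38×10⁻²³ × 290.15 × 2.57×10⁷ = 1.03×10⁻¹³ W
In dBm: 10 log₁₀(1.03×10⁻¹³ / 10⁻³) = −99.9 dBm

−99.9 dBm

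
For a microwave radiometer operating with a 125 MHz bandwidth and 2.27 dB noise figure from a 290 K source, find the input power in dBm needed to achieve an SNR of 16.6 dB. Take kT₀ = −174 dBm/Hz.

Sensitivity = −174 + 10 log₁₀(B) + NF + SNR_min
= −174 + 80.97 + 2.27 + 16.6
= −74.16 dBm → −74.2 dBm

−74.2 dBm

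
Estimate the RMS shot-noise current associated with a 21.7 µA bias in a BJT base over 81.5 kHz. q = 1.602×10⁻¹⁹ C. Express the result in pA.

753 pA

I_n = √(2qI·B)
2qI·B = 2 × 1.602×10⁻¹⁹ × 2.17×10⁻⁵ × 8.15×10⁴ = 5.67×10⁻¹⁹ A²
I_n = √(5.67×10⁻¹⁹) = 7.53×10⁻¹⁰ A = 753 pA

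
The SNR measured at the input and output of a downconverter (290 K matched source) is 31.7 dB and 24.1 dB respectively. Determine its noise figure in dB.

7.6 dB

NF (dB) = SNR_in(dB) − SNR_out(dB) when the source is at T₀
NF = 31.7 − 24.1 = 7.6 dB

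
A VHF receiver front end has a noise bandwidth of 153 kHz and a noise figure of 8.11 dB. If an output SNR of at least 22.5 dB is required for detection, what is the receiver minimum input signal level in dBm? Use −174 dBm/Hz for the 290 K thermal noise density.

Sensitivity = −174 + 10 log₁₀(B) + NF + SNR_min
= −174 + 51.85 + 8.11 + 22.5
= −91.54 dBm → −91.5 dBm

−91.5 dBm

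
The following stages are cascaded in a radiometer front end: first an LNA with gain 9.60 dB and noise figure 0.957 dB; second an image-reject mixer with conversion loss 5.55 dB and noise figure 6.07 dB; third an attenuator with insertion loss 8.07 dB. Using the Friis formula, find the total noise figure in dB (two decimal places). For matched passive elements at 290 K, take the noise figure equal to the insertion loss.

Convert to linear (a loss of L dB is a gain of −L dB): F_i = 10^(NF_i/10), G_i = 10^(G_i,dB/10)
  Stage 1: F_1 = 10^(0.957/10) = 1.247, G_1 = 10^(9.60/10) = 9.120
  Stage 2: F_2 = 10^(6.07/10) = 4.046, G_2 = 10^(−5.55/10) = 0.2786
  Stage 3: F_3 = 10^(8.07/10) = 6.412, G_3 = 10^(−8.07/10) = 0.1560
Friis cascade:
  F = 1.247 + (4.046 − 1)/9.120 + (6.412 − 1)/2.541 = 3.710
NF = 10 log₁₀(3.710) = 5.69 dB

5.69 dB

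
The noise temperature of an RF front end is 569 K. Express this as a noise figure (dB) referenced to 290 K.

4.72 dB

F = 1 + T_e/T₀ = 1 + 569/290 = 2.96207
NF = 10 log₁₀(2.96207) = 4.72 dB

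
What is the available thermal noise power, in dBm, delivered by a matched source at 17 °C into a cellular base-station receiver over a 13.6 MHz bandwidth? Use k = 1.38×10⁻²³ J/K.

T = 17 °C + 273.15 = 290.15 K
P_n = kTB = 1.38×10⁻²³ × 290.15 × 1.36×10⁷ = 5.45×10⁻¹⁴ W
In dBm: 10 log₁₀(5.45×10⁻¹⁴ / 10⁻³) = −102.6 dBm

−102.6 dBm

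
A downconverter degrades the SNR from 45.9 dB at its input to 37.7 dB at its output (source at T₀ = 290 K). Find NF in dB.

8.2 dB

NF (dB) = SNR_in(dB) − SNR_out(dB) when the source is at T₀
NF = 45.9 − 37.7 = 8.2 dB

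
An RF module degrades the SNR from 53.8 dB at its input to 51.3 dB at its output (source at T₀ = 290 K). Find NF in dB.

NF (dB) = SNR_in(dB) − SNR_out(dB) when the source is at T₀
NF = 53.8 − 51.3 = 2.5 dB

2.5 dB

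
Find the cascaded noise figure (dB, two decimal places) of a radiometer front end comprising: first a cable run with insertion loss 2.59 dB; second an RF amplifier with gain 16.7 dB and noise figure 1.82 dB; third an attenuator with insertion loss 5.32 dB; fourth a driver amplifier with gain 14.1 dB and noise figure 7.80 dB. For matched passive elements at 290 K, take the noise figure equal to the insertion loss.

5.46 dB

Convert to linear (a loss of L dB is a gain of −L dB): F_i = 10^(NF_i/10), G_i = 10^(G_i,dB/10)
  Stage 1: F_1 = 10^(2.59/10) = 1.816, G_1 = 10^(−2.59/10) = 0.5508
  Stage 2: F_2 = 10^(1.82/10) = 1.521, G_2 = 10^(16.7/10) = 46.77
  Stage 3: F_3 = 10^(5.32/10) = 3.404, G_3 = 10^(−5.32/10) = 0.2938
  Stage 4: F_4 = 10^(7.80/10) = 6.026, G_4 = 10^(14.1/10) = 25.70
Friis cascade:
  F = 1.816 + (1.521 − 1)/0.5508 + (3.404 − 1)/25.76 + (6.026 − 1)/7.568 = 3.518
NF = 10 log₁₀(3.518) = 5.46 dB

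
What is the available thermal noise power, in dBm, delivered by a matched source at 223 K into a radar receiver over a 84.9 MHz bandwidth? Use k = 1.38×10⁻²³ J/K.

P_n = kTB = 1.38×10⁻²³ × 223 × 8.49×10⁷ = 2.61×10⁻¹³ W
In dBm: 10 log₁₀(2.61×10⁻¹³ / 10⁻³) = −95.8 dBm

−95.8 dBm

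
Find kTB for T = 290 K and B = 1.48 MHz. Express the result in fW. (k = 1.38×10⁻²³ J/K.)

P_n = kTB = 1.38×10⁻²³ × 290 × 1.48×10⁶ = 5.92×10⁻¹⁵ W = 5.92 fW

5.92 fW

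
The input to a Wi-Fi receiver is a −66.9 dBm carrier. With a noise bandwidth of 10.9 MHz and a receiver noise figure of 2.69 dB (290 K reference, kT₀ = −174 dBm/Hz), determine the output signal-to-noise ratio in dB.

34.0 dB

Noise floor: N = −174 + 10 log₁₀(B) + NF
10 log₁₀(1.09×10⁷) = 70.37 dB
N = −174 + 70.37 + 2.69 = −100.94 dBm
SNR = P_sig − N = −66.9 − (−100.94) = 34.04 dB → 34.0 dB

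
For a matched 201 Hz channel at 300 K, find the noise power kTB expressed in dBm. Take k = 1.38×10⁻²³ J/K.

P_n = kTB = 1.38×10⁻²³ × 300 × 2.01×10² = 8.32×10⁻¹⁹ W
In dBm: 10 log₁₀(8.32×10⁻¹⁹ / 10⁻³) = −150.8 dBm

−150.8 dBm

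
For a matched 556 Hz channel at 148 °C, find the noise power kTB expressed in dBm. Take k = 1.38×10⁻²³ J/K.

T = 148 °C + 273.15 = 421.15 K
P_n = kTB = 1.38×10⁻²³ × 421.15 × 5.56×10² = 3.23×10⁻¹⁸ W
In dBm: 10 log₁₀(3.23×10⁻¹⁸ / 10⁻³) = −144.9 dBm

−144.9 dBm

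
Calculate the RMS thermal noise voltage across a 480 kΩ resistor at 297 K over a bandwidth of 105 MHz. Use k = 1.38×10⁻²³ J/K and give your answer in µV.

909 µV

V_n = √(4kTRB)
4kTRB = 4 × 1.38×10⁻²³ × 297 × 4.80×10⁵ × 1.05×10⁸ = 8.26×10⁻⁷ V²
V_n = √(8.26×10⁻⁷) = 9.09×10⁻⁴ V = 909 µV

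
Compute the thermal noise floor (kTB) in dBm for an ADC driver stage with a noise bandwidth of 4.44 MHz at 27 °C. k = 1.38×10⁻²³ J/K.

−107.4 dBm

T = 27 °C + 273.15 = 300.15 K
P_n = kTB = 1.38×10⁻²³ × 300.15 × 4.44×10⁶ = 1.84×10⁻¹⁴ W
In dBm: 10 log₁₀(1.84×10⁻¹⁴ / 10⁻³) = −107.4 dBm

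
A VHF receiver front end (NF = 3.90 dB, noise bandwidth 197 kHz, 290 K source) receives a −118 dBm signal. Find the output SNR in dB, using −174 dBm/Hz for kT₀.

−0.8 dB

Noise floor: N = −174 + 10 log₁₀(B) + NF
10 log₁₀(1.97×10⁵) = 52.94 dB
N = −174 + 52.94 + 3.90 = −117.16 dBm
SNR = P_sig − N = −118 − (−117.16) = −0.84 dB → −0.8 dB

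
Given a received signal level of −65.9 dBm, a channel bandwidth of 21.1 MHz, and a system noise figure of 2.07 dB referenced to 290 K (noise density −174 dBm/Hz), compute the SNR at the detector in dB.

Noise floor: N = −174 + 10 log₁₀(B) + NF
10 log₁₀(2.11×10⁷) = 73.24 dB
N = −174 + 73.24 + 2.07 = −98.69 dBm
SNR = P_sig − N = −65.9 − (−98.69) = 32.79 dB → 32.8 dB

32.8 dB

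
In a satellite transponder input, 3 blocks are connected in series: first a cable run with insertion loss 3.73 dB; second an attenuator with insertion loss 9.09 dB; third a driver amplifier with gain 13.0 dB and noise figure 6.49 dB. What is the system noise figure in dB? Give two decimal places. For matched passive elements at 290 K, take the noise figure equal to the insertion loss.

19.31 dB

Convert to linear (a loss of L dB is a gain of −L dB): F_i = 10^(NF_i/10), G_i = 10^(G_i,dB/10)
  Stage 1: F_1 = 10^(3.73/10) = 2.360, G_1 = 10^(−3.73/10) = 0.4236
  Stage 2: F_2 = 10^(9.09/10) = 8.110, G_2 = 10^(−9.09/10) = 0.1233
  Stage 3: F_3 = 10^(6.49/10) = 4.457, G_3 = 10^(13.0/10) = 19.95
Friis cascade:
  F = 2.360 + (8.110 − 1)/0.4236 + (4.457 − 1)/0.05224 = 85.31
NF = 10 log₁₀(85.31) = 19.31 dB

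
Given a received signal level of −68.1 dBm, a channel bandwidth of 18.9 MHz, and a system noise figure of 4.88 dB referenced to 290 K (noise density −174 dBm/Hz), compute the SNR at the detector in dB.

28.3 dB

Noise floor: N = −174 + 10 log₁₀(B) + NF
10 log₁₀(1.89×10⁷) = 72.76 dB
N = −174 + 72.76 + 4.88 = −96.36 dBm
SNR = P_sig − N = −68.1 − (−96.36) = 28.26 dB → 28.3 dB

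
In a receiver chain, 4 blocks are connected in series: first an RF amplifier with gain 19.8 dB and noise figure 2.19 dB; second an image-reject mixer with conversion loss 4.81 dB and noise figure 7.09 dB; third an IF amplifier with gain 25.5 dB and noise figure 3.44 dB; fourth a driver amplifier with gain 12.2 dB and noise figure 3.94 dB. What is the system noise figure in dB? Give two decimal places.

Convert to linear (a loss of L dB is a gain of −L dB): F_i = 10^(NF_i/10), G_i = 10^(G_i,dB/10)
  Stage 1: F_1 = 10^(2.19/10) = 1.656, G_1 = 10^(19.8/10) = 95.50
  Stage 2: F_2 = 10^(7.09/10) = 5.117, G_2 = 10^(−4.81/10) = 0.3304
  Stage 3: F_3 = 10^(3.44/10) = 2.208, G_3 = 10^(25.5/10) = 354.8
  Stage 4: F_4 = 10^(3.94/10) = 2.477, G_4 = 10^(12.2/10) = 16.60
Friis cascade:
  F = 1.656 + (5.117 − 1)/95.50 + (2.208 − 1)/31.55 + (2.477 − 1)/1.119×10⁴ = 1.737
NF = 10 log₁₀(1.737) = 2.40 dB

2.40 dB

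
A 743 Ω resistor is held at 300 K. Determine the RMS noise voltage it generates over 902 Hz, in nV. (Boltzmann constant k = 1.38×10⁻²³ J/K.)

105 nV

V_n = √(4kTRB)
4kTRB = 4 × 1.38×10⁻²³ × 300 × 7.43×10² × 9.02×10² = 1.11×10⁻¹⁴ V²
V_n = √(1.11×10⁻¹⁴) = 1.05×10⁻⁷ V = 105 nV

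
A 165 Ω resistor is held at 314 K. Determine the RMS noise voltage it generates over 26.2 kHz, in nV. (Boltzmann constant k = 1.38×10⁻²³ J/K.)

V_n = √(4kTRB)
4kTRB = 4 × 1.38×10⁻²³ × 314 × 1.65×10² × 2.62×10⁴ = 7.49×10⁻¹⁴ V²
V_n = √(7.49×10⁻¹⁴) = 2.74×10⁻⁷ V = 274 nV

274 nV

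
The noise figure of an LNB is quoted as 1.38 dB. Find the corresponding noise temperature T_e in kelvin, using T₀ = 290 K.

108 K

F = 10^(1.38/10) = 1.37404
T_e = (F − 1)·T₀ = (1.37404 − 1) × 290 = 108 K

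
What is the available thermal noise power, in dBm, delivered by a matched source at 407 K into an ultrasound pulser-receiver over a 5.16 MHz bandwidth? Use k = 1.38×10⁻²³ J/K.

P_n = kTB = 1.38×10⁻²³ × 407 × 5.16×10⁶ = 2.90×10⁻¹⁴ W
In dBm: 10 log₁₀(2.90×10⁻¹⁴ / 10⁻³) = −105.4 dBm

−105.4 dBm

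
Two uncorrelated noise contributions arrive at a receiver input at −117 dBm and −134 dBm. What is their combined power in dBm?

Convert to linear, add, convert back:
P₁ = 2.00×10⁻¹⁵ W, P₂ = 3.98×10⁻¹⁷ W
P_tot = 2.04×10⁻¹⁵ W → 10 log₁₀(P_tot / 10⁻³) = −116.9 dBm

−116.9 dBm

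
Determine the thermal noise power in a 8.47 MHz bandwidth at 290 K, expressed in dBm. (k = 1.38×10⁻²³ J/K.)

−104.7 dBm

P_n = kTB = 1.38×10⁻²³ × 290 × 8.47×10⁶ = 3.39×10⁻¹⁴ W
In dBm: 10 log₁₀(3.39×10⁻¹⁴ / 10⁻³) = −104.7 dBm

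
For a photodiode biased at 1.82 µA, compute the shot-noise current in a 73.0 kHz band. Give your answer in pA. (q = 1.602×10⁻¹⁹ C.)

206 pA

I_n = √(2qI·B)
2qI·B = 2 × 1.602×10⁻¹⁹ × 1.82×10⁻⁶ × 7.30×10⁴ = 4.26×10⁻²⁰ A²
I_n = √(4.26×10⁻²⁰) = 2.06×10⁻¹⁰ A = 206 pA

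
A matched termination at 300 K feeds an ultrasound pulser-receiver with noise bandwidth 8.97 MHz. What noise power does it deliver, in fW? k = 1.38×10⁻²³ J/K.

37.1 fW

P_n = kTB = 1.38×10⁻²³ × 300 × 8.97×10⁶ = 3.71×10⁻¹⁴ W = 37.1 fW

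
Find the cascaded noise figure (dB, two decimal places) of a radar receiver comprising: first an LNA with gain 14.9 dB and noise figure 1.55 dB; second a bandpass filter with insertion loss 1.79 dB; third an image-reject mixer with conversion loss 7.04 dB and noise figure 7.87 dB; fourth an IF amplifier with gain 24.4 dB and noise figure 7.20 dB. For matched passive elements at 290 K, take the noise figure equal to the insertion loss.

Convert to linear (a loss of L dB is a gain of −L dB): F_i = 10^(NF_i/10), G_i = 10^(G_i,dB/10)
  Stage 1: F_1 = 10^(1.55/10) = 1.429, G_1 = 10^(14.9/10) = 30.90
  Stage 2: F_2 = 10^(1.79/10) = 1.510, G_2 = 10^(−1.79/10) = 0.6622
  Stage 3: F_3 = 10^(7.87/10) = 6.124, G_3 = 10^(−7.04/10) = 0.1977
  Stage 4: F_4 = 10^(7.20/10) = 5.248, G_4 = 10^(24.4/10) = 275.4
Friis cascade:
  F = 1.429 + (1.510 − 1)/30.90 + (6.124 − 1)/20.46 + (5.248 − 1)/4.046 = 2.746
NF = 10 log₁₀(2.746) = 4.39 dB

4.39 dB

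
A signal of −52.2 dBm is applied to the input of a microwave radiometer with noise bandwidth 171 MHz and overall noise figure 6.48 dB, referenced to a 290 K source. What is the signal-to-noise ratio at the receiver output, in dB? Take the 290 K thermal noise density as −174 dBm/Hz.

Noise floor: N = −174 + 10 log₁₀(B) + NF
10 log₁₀(1.71×10⁸) = 82.33 dB
N = −174 + 82.33 + 6.48 = −85.19 dBm
SNR = P_sig − N = −52.2 − (−85.19) = 32.99 dB → 33.0 dB

33.0 dB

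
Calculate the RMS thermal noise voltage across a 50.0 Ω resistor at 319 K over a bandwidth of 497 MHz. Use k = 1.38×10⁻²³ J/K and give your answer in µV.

20.9 µV

V_n = √(4kTRB)
4kTRB = 4 × 1.38×10⁻²³ × 319 × 5.00×10¹ × 4.97×10⁸ = 4.38×10⁻¹⁰ V²
V_n = √(4.38×10⁻¹⁰) = 2.09×10⁻⁵ V = 20.9 µV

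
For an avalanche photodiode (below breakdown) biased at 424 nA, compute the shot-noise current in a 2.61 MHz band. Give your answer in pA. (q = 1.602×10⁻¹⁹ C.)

595 pA

I_n = √(2qI·B)
2qI·B = 2 × 1.602×10⁻¹⁹ × 4.24×10⁻⁷ × 2.61×10⁶ = 3.55×10⁻¹⁹ A²
I_n = √(3.55×10⁻¹⁹) = 5.95×10⁻¹⁰ A = 595 pA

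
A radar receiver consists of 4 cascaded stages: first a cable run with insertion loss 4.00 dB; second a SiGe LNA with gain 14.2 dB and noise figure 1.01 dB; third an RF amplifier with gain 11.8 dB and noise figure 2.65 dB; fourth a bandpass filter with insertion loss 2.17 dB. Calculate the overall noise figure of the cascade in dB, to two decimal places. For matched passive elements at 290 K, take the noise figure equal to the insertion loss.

5.12 dB

Convert to linear (a loss of L dB is a gain of −L dB): F_i = 10^(NF_i/10), G_i = 10^(G_i,dB/10)
  Stage 1: F_1 = 10^(4.00/10) = 2.512, G_1 = 10^(−4.00/10) = 0.3981
  Stage 2: F_2 = 10^(1.01/10) = 1.262, G_2 = 10^(14.2/10) = 26.30
  Stage 3: F_3 = 10^(2.65/10) = 1.841, G_3 = 10^(11.8/10) = 15.14
  Stage 4: F_4 = 10^(2.17/10) = 1.648, G_4 = 10^(−2.17/10) = 0.6067
Friis cascade:
  F = 2.512 + (1.262 − 1)/0.3981 + (1.841 − 1)/10.47 + (1.648 − 1)/158.5 = 3.254
NF = 10 log₁₀(3.254) = 5.12 dB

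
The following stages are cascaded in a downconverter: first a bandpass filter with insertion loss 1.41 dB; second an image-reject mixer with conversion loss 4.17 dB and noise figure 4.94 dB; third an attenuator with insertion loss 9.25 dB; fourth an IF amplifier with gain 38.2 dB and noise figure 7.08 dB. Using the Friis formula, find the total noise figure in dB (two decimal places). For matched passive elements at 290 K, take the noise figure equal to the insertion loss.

21.93 dB

Convert to linear (a loss of L dB is a gain of −L dB): F_i = 10^(NF_i/10), G_i = 10^(G_i,dB/10)
  Stage 1: F_1 = 10^(1.41/10) = 1.384, G_1 = 10^(−1.41/10) = 0.7228
  Stage 2: F_2 = 10^(4.94/10) = 3.119, G_2 = 10^(−4.17/10) = 0.3828
  Stage 3: F_3 = 10^(9.25/10) = 8.414, G_3 = 10^(−9.25/10) = 0.1189
  Stage 4: F_4 = 10^(7.08/10) = 5.105, G_4 = 10^(38.2/10) = 6607
Friis cascade:
  F = 1.384 + (3.119 − 1)/0.7228 + (8.414 − 1)/0.2767 + (5.105 − 1)/0.03289 = 155.9
NF = 10 log₁₀(155.9) = 21.93 dB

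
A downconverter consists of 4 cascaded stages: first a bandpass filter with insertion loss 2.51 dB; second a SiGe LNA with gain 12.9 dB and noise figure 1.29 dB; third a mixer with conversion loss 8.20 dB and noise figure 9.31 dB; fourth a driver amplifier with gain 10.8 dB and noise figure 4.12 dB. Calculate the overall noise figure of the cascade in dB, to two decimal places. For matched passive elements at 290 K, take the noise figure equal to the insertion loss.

6.07 dB

Convert to linear (a loss of L dB is a gain of −L dB): F_i = 10^(NF_i/10), G_i = 10^(G_i,dB/10)
  Stage 1: F_1 = 10^(2.51/10) = 1.782, G_1 = 10^(−2.51/10) = 0.5610
  Stage 2: F_2 = 10^(1.29/10) = 1.346, G_2 = 10^(12.9/10) = 19.50
  Stage 3: F_3 = 10^(9.31/10) = 8.531, G_3 = 10^(−8.20/10) = 0.1514
  Stage 4: F_4 = 10^(4.12/10) = 2.582, G_4 = 10^(10.8/10) = 12.02
Friis cascade:
  F = 1.782 + (1.346 − 1)/0.5610 + (8.531 − 1)/10.94 + (2.582 − 1)/1.656 = 4.043
NF = 10 log₁₀(4.043) = 6.07 dB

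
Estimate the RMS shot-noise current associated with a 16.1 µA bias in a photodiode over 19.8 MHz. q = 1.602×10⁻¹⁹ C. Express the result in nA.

I_n = √(2qI·B)
2qI·B = 2 × 1.602×10⁻¹⁹ × 1.61×10⁻⁵ × 1.98×10⁷ = 1.02×10⁻¹⁶ A²
I_n = √(1.02×10⁻¹⁶) = 1.01×10⁻⁸ A = 10.1 nA

10.1 nA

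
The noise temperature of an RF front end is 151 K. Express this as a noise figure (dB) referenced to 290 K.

1.82 dB

F = 1 + T_e/T₀ = 1 + 151/290 = 1.52069
NF = 10 log₁₀(1.52069) = 1.82 dB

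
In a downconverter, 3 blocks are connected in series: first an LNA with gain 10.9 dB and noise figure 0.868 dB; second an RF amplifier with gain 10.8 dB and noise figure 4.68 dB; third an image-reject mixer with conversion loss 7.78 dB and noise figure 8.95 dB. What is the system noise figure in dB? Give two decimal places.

Convert to linear (a loss of L dB is a gain of −L dB): F_i = 10^(NF_i/10), G_i = 10^(G_i,dB/10)
  Stage 1: F_1 = 10^(0.868/10) = 1.221, G_1 = 10^(10.9/10) = 12.30
  Stage 2: F_2 = 10^(4.68/10) = 2.938, G_2 = 10^(10.8/10) = 12.02
  Stage 3: F_3 = 10^(8.95/10) = 7.852, G_3 = 10^(−7.78/10) = 0.1667
Friis cascade:
  F = 1.221 + (2.938 − 1)/12.30 + (7.852 − 1)/147.9 = 1.425
NF = 10 log₁₀(1.425) = 1.54 dB

1.54 dB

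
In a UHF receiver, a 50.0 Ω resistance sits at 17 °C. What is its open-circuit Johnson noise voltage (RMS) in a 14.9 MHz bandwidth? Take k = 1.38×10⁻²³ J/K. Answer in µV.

3.45 µV

T = 17 °C + 273.15 = 290.15 K
V_n = √(4kTRB)
4kTRB = 4 × 1.38×10⁻²³ × 290.15 × 5.00×10¹ × 1.49×10⁷ = 1.19×10⁻¹¹ V²
V_n = √(1.19×10⁻¹¹) = 3.45×10⁻⁶ V = 3.45 µV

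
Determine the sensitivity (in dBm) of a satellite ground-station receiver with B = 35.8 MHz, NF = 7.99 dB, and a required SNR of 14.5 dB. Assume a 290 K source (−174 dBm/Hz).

−76.0 dBm

Sensitivity = −174 + 10 log₁₀(B) + NF + SNR_min
= −174 + 75.54 + 7.99 + 14.5
= −75.97 dBm → −76.0 dBm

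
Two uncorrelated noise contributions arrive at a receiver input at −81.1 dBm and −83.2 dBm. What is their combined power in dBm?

Convert to linear, add, convert back:
P₁ = 7.76×10⁻¹² W, P₂ = 4.79×10⁻¹² W
P_tot = 1.25×10⁻¹¹ W → 10 log₁₀(P_tot / 10⁻³) = −79.0 dBm

−79.0 dBm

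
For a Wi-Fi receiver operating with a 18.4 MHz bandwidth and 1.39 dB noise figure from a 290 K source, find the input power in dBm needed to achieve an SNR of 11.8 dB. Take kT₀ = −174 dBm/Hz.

Sensitivity = −174 + 10 log₁₀(B) + NF + SNR_min
= −174 + 72.65 + 1.39 + 11.8
= −88.16 dBm → −88.2 dBm

−88.2 dBm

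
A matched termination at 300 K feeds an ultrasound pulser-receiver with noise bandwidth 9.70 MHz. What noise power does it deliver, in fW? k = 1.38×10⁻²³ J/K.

P_n = kTB = 1.38×10⁻²³ × 300 × 9.70×10⁶ = 4.02×10⁻¹⁴ W = 40.2 fW

40.2 fW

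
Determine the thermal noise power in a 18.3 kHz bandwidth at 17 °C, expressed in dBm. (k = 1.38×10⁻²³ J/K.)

−131.4 dBm

T = 17 °C + 273.15 = 290.15 K
P_n = kTB = 1.38×10⁻²³ × 290.15 × 1.83×10⁴ = 7.33×10⁻¹⁷ W
In dBm: 10 log₁₀(7.33×10⁻¹⁷ / 10⁻³) = −131.4 dBm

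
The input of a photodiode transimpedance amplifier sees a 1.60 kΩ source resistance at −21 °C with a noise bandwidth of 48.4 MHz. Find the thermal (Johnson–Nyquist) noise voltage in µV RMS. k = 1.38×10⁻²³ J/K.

T = −21 °C + 273.15 = 252.15 K
V_n = √(4kTRB)
4kTRB = 4 × 1.38×10⁻²³ × 252.15 × 1.60×10³ × 4.84×10⁷ = 1.08×10⁻⁹ V²
V_n = √(1.08×10⁻⁹) = 3.28×10⁻⁵ V = 32.8 µV

32.8 µV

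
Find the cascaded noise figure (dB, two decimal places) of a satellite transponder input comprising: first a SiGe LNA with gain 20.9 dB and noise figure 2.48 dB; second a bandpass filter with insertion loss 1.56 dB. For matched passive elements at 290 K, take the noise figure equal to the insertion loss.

2.49 dB

Convert to linear (a loss of L dB is a gain of −L dB): F_i = 10^(NF_i/10), G_i = 10^(G_i,dB/10)
  Stage 1: F_1 = 10^(2.48/10) = 1.770, G_1 = 10^(20.9/10) = 123.0
  Stage 2: F_2 = 10^(1.56/10) = 1.432, G_2 = 10^(−1.56/10) = 0.6982
Friis cascade:
  F = 1.770 + (1.432 − 1)/123.0 = 1.774
NF = 10 log₁₀(1.774) = 2.49 dB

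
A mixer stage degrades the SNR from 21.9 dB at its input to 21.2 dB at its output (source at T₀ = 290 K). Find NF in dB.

NF (dB) = SNR_in(dB) − SNR_out(dB) when the source is at T₀
NF = 21.9 − 21.2 = 0.7 dB

0.7 dB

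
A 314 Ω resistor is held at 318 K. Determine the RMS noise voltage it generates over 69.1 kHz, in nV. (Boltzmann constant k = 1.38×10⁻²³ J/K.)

617 nV

V_n = √(4kTRB)
4kTRB = 4 × 1.38×10⁻²³ × 318 × 3.14×10² × 6.91×10⁴ = 3.81×10⁻¹³ V²
V_n = √(3.81×10⁻¹³) = 6.17×10⁻⁷ V = 617 nV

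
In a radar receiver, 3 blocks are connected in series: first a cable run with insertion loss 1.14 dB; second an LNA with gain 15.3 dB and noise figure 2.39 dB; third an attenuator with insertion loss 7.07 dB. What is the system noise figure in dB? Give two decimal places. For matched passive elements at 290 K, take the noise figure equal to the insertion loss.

3.82 dB

Convert to linear (a loss of L dB is a gain of −L dB): F_i = 10^(NF_i/10), G_i = 10^(G_i,dB/10)
  Stage 1: F_1 = 10^(1.14/10) = 1.300, G_1 = 10^(−1.14/10) = 0.7691
  Stage 2: F_2 = 10^(2.39/10) = 1.734, G_2 = 10^(15.3/10) = 33.88
  Stage 3: F_3 = 10^(7.07/10) = 5.093, G_3 = 10^(−7.07/10) = 0.1963
Friis cascade:
  F = 1.300 + (1.734 − 1)/0.7691 + (5.093 − 1)/26.06 = 2.411
NF = 10 log₁₀(2.411) = 3.82 dB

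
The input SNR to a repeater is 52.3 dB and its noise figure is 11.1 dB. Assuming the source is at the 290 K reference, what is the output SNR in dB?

41.2 dB

By definition F = SNR_in/SNR_out, so in dB: SNR_out = SNR_in − NF
SNR_out = 52.3 − 11.1 = 41.2 dB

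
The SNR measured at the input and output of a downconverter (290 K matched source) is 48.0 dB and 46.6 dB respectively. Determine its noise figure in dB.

1.4 dB

NF (dB) = SNR_in(dB) − SNR_out(dB) when the source is at T₀
NF = 48.0 − 46.6 = 1.4 dB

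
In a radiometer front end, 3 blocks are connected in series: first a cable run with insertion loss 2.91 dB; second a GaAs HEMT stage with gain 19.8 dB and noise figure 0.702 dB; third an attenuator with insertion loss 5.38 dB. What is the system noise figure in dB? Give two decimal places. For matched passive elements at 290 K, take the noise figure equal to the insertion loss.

Convert to linear (a loss of L dB is a gain of −L dB): F_i = 10^(NF_i/10), G_i = 10^(G_i,dB/10)
  Stage 1: F_1 = 10^(2.91/10) = 1.954, G_1 = 10^(−2.91/10) = 0.5117
  Stage 2: F_2 = 10^(0.702/10) = 1.175, G_2 = 10^(19.8/10) = 95.50
  Stage 3: F_3 = 10^(5.38/10) = 3.451, G_3 = 10^(−5.38/10) = 0.2897
Friis cascade:
  F = 1.954 + (1.175 − 1)/0.5117 + (3.451 − 1)/48.87 = 2.347
NF = 10 log₁₀(2.347) = 3.71 dB

3.71 dB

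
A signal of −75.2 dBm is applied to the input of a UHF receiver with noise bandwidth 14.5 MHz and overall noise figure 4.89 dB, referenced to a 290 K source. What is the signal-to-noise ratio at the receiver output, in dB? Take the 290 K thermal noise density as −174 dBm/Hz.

Noise floor: N = −174 + 10 log₁₀(B) + NF
10 log₁₀(1.45×10⁷) = 71.61 dB
N = −174 + 71.61 + 4.89 = −97.50 dBm
SNR = P_sig − N = −75.2 − (−97.50) = 22.30 dB → 22.3 dB

22.3 dB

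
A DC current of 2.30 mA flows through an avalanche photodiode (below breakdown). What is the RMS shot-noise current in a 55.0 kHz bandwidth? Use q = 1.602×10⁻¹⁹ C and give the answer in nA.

6.37 nA

I_n = √(2qI·B)
2qI·B = 2 × 1.602×10⁻¹⁹ × 2.30×10⁻³ × 5.50×10⁴ = 4.05×10⁻¹⁷ A²
I_n = √(4.05×10⁻¹⁷) = 6.37×10⁻⁹ A = 6.37 nA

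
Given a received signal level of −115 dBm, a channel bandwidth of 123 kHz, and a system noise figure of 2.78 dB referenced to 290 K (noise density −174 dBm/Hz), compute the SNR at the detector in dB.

Noise floor: N = −174 + 10 log₁₀(B) + NF
10 log₁₀(1.23×10⁵) = 50.9 dB
N = −174 + 50.9 + 2.78 = −120.32 dBm
SNR = P_sig − N = −115 − (−120.32) = 5.32 dB → 5.3 dB

5.3 dB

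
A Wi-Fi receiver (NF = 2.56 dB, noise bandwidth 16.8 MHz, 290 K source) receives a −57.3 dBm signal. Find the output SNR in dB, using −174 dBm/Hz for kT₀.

41.9 dB

Noise floor: N = −174 + 10 log₁₀(B) + NF
10 log₁₀(1.68×10⁷) = 72.25 dB
N = −174 + 72.25 + 2.56 = −99.19 dBm
SNR = P_sig − N = −57.3 − (−99.19) = 41.89 dB → 41.9 dB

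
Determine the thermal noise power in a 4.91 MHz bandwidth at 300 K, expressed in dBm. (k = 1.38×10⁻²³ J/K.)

P_n = kTB = 1.38×10⁻²³ × 300 × 4.91×10⁶ = 2.03×10⁻¹⁴ W
In dBm: 10 log₁₀(2.03×10⁻¹⁴ / 10⁻³) = −106.9 dBm

−106.9 dBm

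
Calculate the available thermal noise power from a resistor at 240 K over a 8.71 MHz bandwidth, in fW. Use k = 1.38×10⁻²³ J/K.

28.8 fW

P_n = kTB = 1.38×10⁻²³ × 240 × 8.71×10⁶ = 2.88×10⁻¹⁴ W = 28.8 fW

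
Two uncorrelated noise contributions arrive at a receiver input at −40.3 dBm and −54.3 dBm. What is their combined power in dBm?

−40.1 dBm

Convert to linear, add, convert back:
P₁ = 9.33×10⁻⁸ W, P₂ = 3.72×10⁻⁹ W
P_tot = 9.70×10⁻⁸ W → 10 log₁₀(P_tot / 10⁻³) = −40.1 dBm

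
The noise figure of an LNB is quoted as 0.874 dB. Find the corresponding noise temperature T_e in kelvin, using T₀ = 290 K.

F = 10^(0.874/10) = 1.22293
T_e = (F − 1)·T₀ = (1.22293 − 1) × 290 = 64.6 K

64.6 K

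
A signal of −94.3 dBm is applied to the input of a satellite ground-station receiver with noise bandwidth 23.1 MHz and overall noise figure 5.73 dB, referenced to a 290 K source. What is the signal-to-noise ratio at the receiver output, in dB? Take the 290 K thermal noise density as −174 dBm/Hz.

0.3 dB

Noise floor: N = −174 + 10 log₁₀(B) + NF
10 log₁₀(2.31×10⁷) = 73.64 dB
N = −174 + 73.64 + 5.73 = −94.63 dBm
SNR = P_sig − N = −94.3 − (−94.63) = 0.33 dB → 0.3 dB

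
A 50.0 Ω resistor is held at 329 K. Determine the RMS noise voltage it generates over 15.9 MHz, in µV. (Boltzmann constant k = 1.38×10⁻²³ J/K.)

3.80 µV

V_n = √(4kTRB)
4kTRB = 4 × 1.38×10⁻²³ × 329 × 5.00×10¹ × 1.59×10⁷ = 1.44×10⁻¹¹ V²
V_n = √(1.44×10⁻¹¹) = 3.80×10⁻⁶ V = 3.80 µV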